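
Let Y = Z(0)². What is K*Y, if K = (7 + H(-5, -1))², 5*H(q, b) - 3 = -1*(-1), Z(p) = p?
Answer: 0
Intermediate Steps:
H(q, b) = ⅘ (H(q, b) = ⅗ + (-1*(-1))/5 = ⅗ + (⅕)*1 = ⅗ + ⅕ = ⅘)
K = 1521/25 (K = (7 + ⅘)² = (39/5)² = 1521/25 ≈ 60.840)
Y = 0 (Y = 0² = 0)
K*Y = (1521/25)*0 = 0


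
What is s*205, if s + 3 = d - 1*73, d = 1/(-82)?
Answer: -31165/2 ≈ -15583.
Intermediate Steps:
d = -1/82 ≈ -0.012195
s = -6233/82 (s = -3 + (-1/82 - 1*73) = -3 + (-1/82 - 73) = -3 - 5987/82 = -6233/82 ≈ -76.012)
s*205 = -6233/82*205 = -31165/2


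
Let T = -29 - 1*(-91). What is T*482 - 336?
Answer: 29548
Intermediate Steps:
T = 62 (T = -29 + 91 = 62)
T*482 - 336 = 62*482 - 336 = 29884 - 336 = 29548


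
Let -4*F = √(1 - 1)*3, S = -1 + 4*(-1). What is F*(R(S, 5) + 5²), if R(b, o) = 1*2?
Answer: 0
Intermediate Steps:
S = -5 (S = -1 - 4 = -5)
F = 0 (F = -√(1 - 1)*3/4 = -√0*3/4 = -0*3 = -¼*0 = 0)
R(b, o) = 2
F*(R(S, 5) + 5²) = 0*(2 + 5²) = 0*(2 + 25) = 0*27 = 0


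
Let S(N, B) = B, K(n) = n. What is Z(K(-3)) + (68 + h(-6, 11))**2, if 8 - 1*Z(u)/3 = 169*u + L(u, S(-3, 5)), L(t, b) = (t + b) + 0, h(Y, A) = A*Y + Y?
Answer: 1555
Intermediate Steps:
h(Y, A) = Y + A*Y
L(t, b) = b + t (L(t, b) = (b + t) + 0 = b + t)
Z(u) = 9 - 510*u (Z(u) = 24 - 3*(169*u + (5 + u)) = 24 - 3*(5 + 170*u) = 24 + (-15 - 510*u) = 9 - 510*u)
Z(K(-3)) + (68 + h(-6, 11))**2 = (9 - 510*(-3)) + (68 - 6*(1 + 11))**2 = (9 + 1530) + (68 - 6*12)**2 = 1539 + (68 - 72)**2 = 1539 + (-4)**2 = 1539 + 16 = 1555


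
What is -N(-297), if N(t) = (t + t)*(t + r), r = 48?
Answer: -147906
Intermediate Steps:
N(t) = 2*t*(48 + t) (N(t) = (t + t)*(t + 48) = (2*t)*(48 + t) = 2*t*(48 + t))
-N(-297) = -2*(-297)*(48 - 297) = -2*(-297)*(-249) = -1*147906 = -147906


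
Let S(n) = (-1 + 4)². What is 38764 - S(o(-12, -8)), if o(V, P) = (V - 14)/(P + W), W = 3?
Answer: 38755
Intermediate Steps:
o(V, P) = (-14 + V)/(3 + P) (o(V, P) = (V - 14)/(P + 3) = (-14 + V)/(3 + P))
S(n) = 9 (S(n) = 3² = 9)
38764 - S(o(-12, -8)) = 38764 - 1*9 = 38764 - 9 = 38755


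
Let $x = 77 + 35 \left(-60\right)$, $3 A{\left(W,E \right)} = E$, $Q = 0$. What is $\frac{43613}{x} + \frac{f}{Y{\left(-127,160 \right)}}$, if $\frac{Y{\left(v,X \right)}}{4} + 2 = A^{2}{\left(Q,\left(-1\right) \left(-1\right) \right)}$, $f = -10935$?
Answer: $\frac{11536933}{8092} \approx 1425.7$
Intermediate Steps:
$A{\left(W,E \right)} = \frac{E}{3}$
$Y{\left(v,X \right)} = - \frac{68}{9}$ ($Y{\left(v,X \right)} = -8 + 4 \left(\frac{\left(-1\right) \left(-1\right)}{3}\right)^{2} = -8 + 4 \left(\frac{1}{3} \cdot 1\right)^{2} = -8 + \frac{4}{9} = - \frac{68}{9}$)
$x = -2023$ ($x = 77 - 2100 = -2023$)
$\frac{43613}{x} + \frac{f}{Y{\left(-127,160 \right)}} = \frac{43613}{-2023} - \frac{10935}{- \frac{68}{9}} = 43613 \left(- \frac{1}{2023}\right) - - \frac{98415}{68} = - \frac{43613}{2023} + \frac{98415}{68} = \frac{11536933}{8092}$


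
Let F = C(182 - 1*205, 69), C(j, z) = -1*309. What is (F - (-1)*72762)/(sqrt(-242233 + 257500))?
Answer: 24151*sqrt(15267)/5089 ≈ 586.38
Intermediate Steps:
C(j, z) = -309
F = -309
(F - (-1)*72762)/(sqrt(-242233 + 257500)) = (-309 - (-1)*72762)/(sqrt(-242233 + 257500)) = (-309 - 1*(-72762))/(sqrt(15267)) = (-309 + 72762)*(sqrt(15267)/15267) = 72453*(sqrt(15267)/15267) = 24151*sqrt(15267)/5089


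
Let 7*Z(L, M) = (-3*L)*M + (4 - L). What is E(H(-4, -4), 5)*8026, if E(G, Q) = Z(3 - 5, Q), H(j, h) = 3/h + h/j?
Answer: 288936/7 ≈ 41277.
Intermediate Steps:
Z(L, M) = 4/7 - L/7 - 3*L*M/7 (Z(L, M) = ((-3*L)*M + (4 - L))/7 = (-3*L*M + (4 - L))/7 = (4 - L - 3*L*M)/7 = 4/7 - L/7 - 3*L*M/7)
E(G, Q) = 6/7 + 6*Q/7 (E(G, Q) = 4/7 - (3 - 5)/7 - 3*(3 - 5)*Q/7 = 4/7 - 1/7*(-2) - 3/7*(-2)*Q = 4/7 + 2/7 + 6*Q/7 = 6/7 + 6*Q/7)
E(H(-4, -4), 5)*8026 = (6/7 + (6/7)*5)*8026 = (6/7 + 30/7)*8026 = (36/7)*8026 = 288936/7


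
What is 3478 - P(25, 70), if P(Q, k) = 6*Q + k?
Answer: 3258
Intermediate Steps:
P(Q, k) = k + 6*Q
3478 - P(25, 70) = 3478 - (70 + 6*25) = 3478 - (70 + 150) = 3478 - 1*220 = 3478 - 220 = 3258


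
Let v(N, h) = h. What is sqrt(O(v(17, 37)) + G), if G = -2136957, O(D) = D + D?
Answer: I*sqrt(2136883) ≈ 1461.8*I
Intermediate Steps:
O(D) = 2*D
sqrt(O(v(17, 37)) + G) = sqrt(2*37 - 2136957) = sqrt(74 - 2136957) = sqrt(-2136883) = I*sqrt(2136883)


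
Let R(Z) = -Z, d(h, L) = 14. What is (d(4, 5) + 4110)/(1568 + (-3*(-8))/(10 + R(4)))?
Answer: 1031/393 ≈ 2.6234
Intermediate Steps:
(d(4, 5) + 4110)/(1568 + (-3*(-8))/(10 + R(4))) = (14 + 4110)/(1568 + (-3*(-8))/(10 - 1*4)) = 4124/(1568 + 24/(10 - 4)) = 4124/(1568 + 24/6) = 4124/(1568 + 24*(⅙)) = 4124/(1568 + 4) = 4124/1572 = 4124*(1/1572) = 1031/393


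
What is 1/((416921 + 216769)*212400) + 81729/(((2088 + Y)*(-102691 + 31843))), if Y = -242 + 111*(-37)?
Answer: 12731917479527/24954322353912000 ≈ 0.00051021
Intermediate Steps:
Y = -4349 (Y = -242 - 4107 = -4349)
1/((416921 + 216769)*212400) + 81729/(((2088 + Y)*(-102691 + 31843))) = 1/((416921 + 216769)*212400) + 81729/(((2088 - 4349)*(-102691 + 31843))) = (1/212400)/633690 + 81729/((-2261*(-70848))) = (1/633690)*(1/212400) + 81729/160187328 = 1/134595756000 + 81729*(1/160187328) = 1/134595756000 + 3027/5932864 = 12731917479527/24954322353912000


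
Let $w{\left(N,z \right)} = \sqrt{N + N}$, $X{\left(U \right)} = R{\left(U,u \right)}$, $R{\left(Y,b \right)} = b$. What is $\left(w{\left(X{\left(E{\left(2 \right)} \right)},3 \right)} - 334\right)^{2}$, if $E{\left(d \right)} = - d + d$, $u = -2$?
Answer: $111552 - 1336 i \approx 1.1155 \cdot 10^{5} - 1336.0 i$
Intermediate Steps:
$E{\left(d \right)} = 0$
$X{\left(U \right)} = -2$
$w{\left(N,z \right)} = \sqrt{2} \sqrt{N}$ ($w{\left(N,z \right)} = \sqrt{2 N} = \sqrt{2} \sqrt{N}$)
$\left(w{\left(X{\left(E{\left(2 \right)} \right)},3 \right)} - 334\right)^{2} = \left(\sqrt{2} \sqrt{-2} - 334\right)^{2} = \left(\sqrt{2} i \sqrt{2} - 334\right)^{2} = \left(2 i - 334\right)^{2} = \left(-334 + 2 i\right)^{2}$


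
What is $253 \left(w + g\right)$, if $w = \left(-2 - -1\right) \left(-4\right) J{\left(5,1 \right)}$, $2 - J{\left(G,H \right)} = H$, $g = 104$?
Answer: $27324$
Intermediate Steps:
$J{\left(G,H \right)} = 2 - H$
$w = 4$ ($w = \left(-2 - -1\right) \left(-4\right) \left(2 - 1\right) = \left(-2 + 1\right) \left(-4\right) \left(2 - 1\right) = \left(-1\right) \left(-4\right) 1 = 4 \cdot 1 = 4$)
$253 \left(w + g\right) = 253 \left(4 + 104\right) = 253 \cdot 108 = 27324$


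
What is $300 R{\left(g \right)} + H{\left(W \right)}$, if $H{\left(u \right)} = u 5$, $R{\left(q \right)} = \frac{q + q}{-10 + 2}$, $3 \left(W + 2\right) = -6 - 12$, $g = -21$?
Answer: $1535$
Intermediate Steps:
$W = -8$ ($W = -2 + \frac{-6 - 12}{3} = -2 + \frac{1}{3} \left(-18\right) = -2 - 6 = -8$)
$R{\left(q \right)} = - \frac{q}{4}$ ($R{\left(q \right)} = \frac{2 q}{-8} = 2 q \left(- \frac{1}{8}\right) = - \frac{q}{4}$)
$H{\left(u \right)} = 5 u$
$300 R{\left(g \right)} + H{\left(W \right)} = 300 \left(\left(- \frac{1}{4}\right) \left(-21\right)\right) + 5 \left(-8\right) = 300 \cdot \frac{21}{4} - 40 = 1575 - 40 = 1535$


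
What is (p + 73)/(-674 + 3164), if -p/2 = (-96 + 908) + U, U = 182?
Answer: -383/498 ≈ -0.76908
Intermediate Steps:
p = -1988 (p = -2*((-96 + 908) + 182) = -2*(812 + 182) = -2*994 = -1988)
(p + 73)/(-674 + 3164) = (-1988 + 73)/(-674 + 3164) = -1915/2490 = -1915*1/2490 = -383/498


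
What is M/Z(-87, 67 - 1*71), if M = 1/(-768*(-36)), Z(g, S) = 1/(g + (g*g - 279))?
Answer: 2401/9216 ≈ 0.26053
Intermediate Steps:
Z(g, S) = 1/(-279 + g + g**2) (Z(g, S) = 1/(g + (g**2 - 279)) = 1/(g + (-279 + g**2)) = 1/(-279 + g + g**2))
M = 1/27648 ≈ 3.6169e-5
M/Z(-87, 67 - 1*71) = 1/(27648*(1/(-279 - 87 + (-87)**2))) = 1/(27648*(1/(-279 - 87 + 7569))) = 1/(27648*(1/7203)) = (1/27648)*7203 = 2401/9216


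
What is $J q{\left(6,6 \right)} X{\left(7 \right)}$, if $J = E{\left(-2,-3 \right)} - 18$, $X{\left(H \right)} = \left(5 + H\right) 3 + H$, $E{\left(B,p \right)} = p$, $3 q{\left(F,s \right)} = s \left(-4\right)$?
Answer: $7224$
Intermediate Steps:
$q{\left(F,s \right)} = - \frac{4 s}{3}$ ($q{\left(F,s \right)} = \frac{s \left(-4\right)}{3} = \frac{\left(-4\right) s}{3} = - \frac{4 s}{3}$)
$X{\left(H \right)} = 15 + 4 H$ ($X{\left(H \right)} = \left(15 + 3 H\right) + H = 15 + 4 H$)
$J = -21$ ($J = -3 - 18 = -21$)
$J q{\left(6,6 \right)} X{\left(7 \right)} = - 21 \left(\left(- \frac{4}{3}\right) 6\right) \left(15 + 4 \cdot 7\right) = \left(-21\right) \left(-8\right) \left(15 + 28\right) = 168 \cdot 43 = 7224$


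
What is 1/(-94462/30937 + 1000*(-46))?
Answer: -30937/1423196462 ≈ -2.1738e-5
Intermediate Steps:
1/(-94462/30937 + 1000*(-46)) = 1/(-94462*1/30937 - 46000) = 1/(-94462/30937 - 46000) = 1/(-1423196462/30937) = -30937/1423196462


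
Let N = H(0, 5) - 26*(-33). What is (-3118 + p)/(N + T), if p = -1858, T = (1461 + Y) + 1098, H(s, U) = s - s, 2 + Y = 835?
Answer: -2488/2125 ≈ -1.1708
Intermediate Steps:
Y = 833 (Y = -2 + 835 = 833)
H(s, U) = 0
T = 3392 (T = (1461 + 833) + 1098 = 2294 + 1098 = 3392)
N = 858 (N = 0 - 26*(-33) = 0 + 858 = 858)
(-3118 + p)/(N + T) = (-3118 - 1858)/(858 + 3392) = -4976/4250 = -4976*1/4250 = -2488/2125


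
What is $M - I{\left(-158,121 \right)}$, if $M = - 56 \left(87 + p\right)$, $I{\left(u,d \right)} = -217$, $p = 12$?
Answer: $-5327$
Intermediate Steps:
$M = -5544$ ($M = - 56 \left(87 + 12\right) = \left(-56\right) 99 = -5544$)
$M - I{\left(-158,121 \right)} = -5544 - -217 = -5544 + 217 = -5327$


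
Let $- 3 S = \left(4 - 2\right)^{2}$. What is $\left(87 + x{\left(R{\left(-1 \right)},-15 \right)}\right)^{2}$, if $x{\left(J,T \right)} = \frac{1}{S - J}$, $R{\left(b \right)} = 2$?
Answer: $\frac{751689}{100} \approx 7516.9$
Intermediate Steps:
$S = - \frac{4}{3}$ ($S = - \frac{\left(4 - 2\right)^{2}}{3} = - \frac{2^{2}}{3} = \left(- \frac{1}{3}\right) 4 = - \frac{4}{3} \approx -1.3333$)
$x{\left(J,T \right)} = \frac{1}{- \frac{4}{3} - J}$
$\left(87 + x{\left(R{\left(-1 \right)},-15 \right)}\right)^{2} = \left(87 - \frac{3}{4 + 3 \cdot 2}\right)^{2} = \left(87 - \frac{3}{4 + 6}\right)^{2} = \left(87 - \frac{3}{10}\right)^{2} = \left(\frac{867}{10}\right)^{2} = \frac{751689}{100}$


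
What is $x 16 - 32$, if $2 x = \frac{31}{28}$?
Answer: $- \frac{162}{7} \approx -23.143$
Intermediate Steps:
$x = \frac{31}{56}$ ($x = \frac{31 \cdot \frac{1}{28}}{2} = \frac{1}{2} \cdot \frac{31}{28} = \frac{31}{56} \approx 0.55357$)
$x 16 - 32 = \frac{31}{56} \cdot 16 - 32 = \frac{62}{7} - 32 = - \frac{162}{7}$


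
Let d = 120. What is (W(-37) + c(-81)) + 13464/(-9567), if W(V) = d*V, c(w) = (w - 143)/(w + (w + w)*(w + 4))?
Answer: -58510268000/13173759 ≈ -4441.4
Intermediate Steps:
c(w) = (-143 + w)/(w + 2*w*(4 + w)) (c(w) = (-143 + w)/(w + (2*w)*(4 + w)) = (-143 + w)/(w + 2*w*(4 + w)))
W(V) = 120*V
(W(-37) + c(-81)) + 13464/(-9567) = (120*(-37) + (-143 - 81)/((-81)*(9 + 2*(-81)))) + 13464/(-9567) = (-4440 - 1/81*(-224)/(9 - 162)) + 13464*(-1/9567) = (-4440 - 1/81*(-224)/(-153)) - 1496/1063 = (-4440 - 1/81*(-1/153)*(-224)) - 1496/1063 = (-4440 - 224/12393) - 1496/1063 = -55025144/12393 - 1496/1063 = -58510268000/13173759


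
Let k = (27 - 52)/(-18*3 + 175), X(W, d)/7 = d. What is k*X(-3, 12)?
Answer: -2100/121 ≈ -17.355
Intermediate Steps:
X(W, d) = 7*d
k = -25/121 (k = -25/(-54 + 175) = -25/121 ≈ -0.20661)
k*X(-3, 12) = -175*12/121 = -25/121*84 = -2100/121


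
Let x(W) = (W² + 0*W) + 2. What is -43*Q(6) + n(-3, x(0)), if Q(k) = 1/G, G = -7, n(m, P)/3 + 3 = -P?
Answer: -62/7 ≈ -8.8571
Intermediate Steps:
x(W) = 2 + W² (x(W) = (W² + 0) + 2 = W² + 2 = 2 + W²)
n(m, P) = -9 - 3*P (n(m, P) = -9 + 3*(-P) = -9 - 3*P)
Q(k) = -⅐ (Q(k) = 1/(-7) = -⅐)
-43*Q(6) + n(-3, x(0)) = -43*(-⅐) + (-9 - 3*(2 + 0²)) = 43/7 + (-9 - 3*(2 + 0)) = 43/7 + (-9 - 3*2) = 43/7 + (-9 - 6) = 43/7 - 15 = -62/7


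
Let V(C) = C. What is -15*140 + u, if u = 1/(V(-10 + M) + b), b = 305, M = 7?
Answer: -634199/302 ≈ -2100.0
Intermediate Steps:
u = 1/302 (u = 1/((-10 + 7) + 305) = 1/(-3 + 305) = 1/302 ≈ 0.0033113)
-15*140 + u = -15*140 + 1/302 = -2100 + 1/302 = -634199/302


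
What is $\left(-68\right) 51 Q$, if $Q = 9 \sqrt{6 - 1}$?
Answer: $- 31212 \sqrt{5} \approx -69792.0$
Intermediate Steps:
$Q = 9 \sqrt{5} \approx 20.125$
$\left(-68\right) 51 Q = \left(-68\right) 51 \cdot 9 \sqrt{5} = - 3468 \cdot 9 \sqrt{5} = - 31212 \sqrt{5}$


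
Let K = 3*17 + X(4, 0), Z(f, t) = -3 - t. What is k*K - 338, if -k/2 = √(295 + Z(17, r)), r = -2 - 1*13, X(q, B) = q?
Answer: -338 - 110*√307 ≈ -2265.4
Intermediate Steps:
r = -15 (r = -2 - 13 = -15)
K = 55 (K = 3*17 + 4 = 51 + 4 = 55)
k = -2*√307 (k = -2*√(295 + (-3 - 1*(-15))) = -2*√(295 + (-3 + 15)) = -2*√(295 + 12) = -2*√307 ≈ -35.043)
k*K - 338 = -2*√307*55 - 338 = -110*√307 - 338 = -338 - 110*√307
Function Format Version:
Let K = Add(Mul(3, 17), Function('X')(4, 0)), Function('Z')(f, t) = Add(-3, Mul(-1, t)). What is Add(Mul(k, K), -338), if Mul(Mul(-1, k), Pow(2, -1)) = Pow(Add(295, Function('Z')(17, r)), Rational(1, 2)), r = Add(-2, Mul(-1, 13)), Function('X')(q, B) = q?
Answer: Add(-338, Mul(-110, Pow(307, Rational(1, 2)))) ≈ -2265.4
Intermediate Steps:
r = -15 (r = Add(-2, -13) = -15)
K = 55 (K = Add(Mul(3, 17), 4) = Add(51, 4) = 55)
k = Mul(-2, Pow(307, Rational(1, 2))) (k = Mul(-2, Pow(Add(295, Add(-3, Mul(-1, -15))), Rational(1, 2))) = Mul(-2, Pow(Add(295, Add(-3, 15)), Rational(1, 2))) = Mul(-2, Pow(Add(295, 12), Rational(1, 2))) = Mul(-2, Pow(307, Rational(1, 2))) ≈ -35.043)
Add(Mul(k, K), -338) = Add(Mul(Mul(-2, Pow(307, Rational(1, 2))), 55), -338) = Add(Mul(-110, Pow(307, Rational(1, 2))), -338) = Add(-338, Mul(-110, Pow(307, Rational(1, 2))))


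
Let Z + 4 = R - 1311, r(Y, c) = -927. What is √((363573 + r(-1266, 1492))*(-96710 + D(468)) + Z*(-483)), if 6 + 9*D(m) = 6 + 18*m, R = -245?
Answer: 6*I*√964758459 ≈ 1.8636e+5*I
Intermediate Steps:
Z = -1560 (Z = -4 + (-245 - 1311) = -4 - 1556 = -1560)
D(m) = 2*m (D(m) = -⅔ + (6 + 18*m)/9 = -⅔ + (⅔ + 2*m) = 2*m)
√((363573 + r(-1266, 1492))*(-96710 + D(468)) + Z*(-483)) = √((363573 - 927)*(-96710 + 2*468) - 1560*(-483)) = √(362646*(-96710 + 936) + 753480) = √(362646*(-95774) + 753480) = √(-34732058004 + 753480) = √(-34731304524) = 6*I*√964758459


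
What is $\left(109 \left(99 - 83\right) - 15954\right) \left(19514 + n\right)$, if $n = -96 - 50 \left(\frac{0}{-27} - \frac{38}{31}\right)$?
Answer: $- \frac{8580822180}{31} \approx -2.768 \cdot 10^{8}$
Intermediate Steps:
$n = - \frac{1076}{31}$ ($n = -96 - 50 \left(0 \left(- \frac{1}{27}\right) - \frac{38}{31}\right) = -96 - 50 \left(0 - \frac{38}{31}\right) = -96 - - \frac{1900}{31} = -96 + \frac{1900}{31} = - \frac{1076}{31} \approx -34.71$)
$\left(109 \left(99 - 83\right) - 15954\right) \left(19514 + n\right) = \left(109 \left(99 - 83\right) - 15954\right) \left(19514 - \frac{1076}{31}\right) = \left(109 \cdot 16 - 15954\right) \frac{603858}{31} = \left(1744 - 15954\right) \frac{603858}{31} = \left(-14210\right) \frac{603858}{31} = - \frac{8580822180}{31}$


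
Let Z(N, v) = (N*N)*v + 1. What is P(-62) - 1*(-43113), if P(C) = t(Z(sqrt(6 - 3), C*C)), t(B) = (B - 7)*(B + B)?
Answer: 265901829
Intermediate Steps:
Z(N, v) = 1 + v*N**2 (Z(N, v) = N**2*v + 1 = v*N**2 + 1 = 1 + v*N**2)
t(B) = 2*B*(-7 + B) (t(B) = (-7 + B)*(2*B) = 2*B*(-7 + B))
P(C) = 2*(1 + 3*C**2)*(-6 + 3*C**2) (P(C) = 2*(1 + (C*C)*(sqrt(6 - 3))**2)*(-7 + (1 + (C*C)*(sqrt(6 - 3))**2)) = 2*(1 + C**2*(sqrt(3))**2)*(-7 + (1 + C**2*(sqrt(3))**2)) = 2*(1 + C**2*3)*(-7 + (1 + C**2*3)) = 2*(1 + 3*C**2)*(-7 + (1 + 3*C**2)) = 2*(1 + 3*C**2)*(-6 + 3*C**2))
P(-62) - 1*(-43113) = (-12 - 30*(-62)**2 + 18*(-62)**4) - 1*(-43113) = (-12 - 30*3844 + 18*14776336) + 43113 = (-12 - 115320 + 265974048) + 43113 = 265858716 + 43113 = 265901829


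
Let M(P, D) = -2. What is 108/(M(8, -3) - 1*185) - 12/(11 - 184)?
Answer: -16440/32351 ≈ -0.50818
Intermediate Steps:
108/(M(8, -3) - 1*185) - 12/(11 - 184) = 108/(-2 - 1*185) - 12/(11 - 184) = 108/(-2 - 185) - 12/(-173) = 108/(-187) - 12*(-1/173) = 108*(-1/187) + 12/173 = -108/187 + 12/173 = -16440/32351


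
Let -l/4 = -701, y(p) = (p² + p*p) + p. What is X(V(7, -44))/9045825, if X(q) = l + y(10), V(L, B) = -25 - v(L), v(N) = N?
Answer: 3014/9045825 ≈ 0.00033319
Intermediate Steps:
y(p) = p + 2*p² (y(p) = (p² + p²) + p = 2*p² + p = p + 2*p²)
V(L, B) = -25 - L
l = 2804 (l = -4*(-701) = 2804)
X(q) = 3014 (X(q) = 2804 + 10*(1 + 2*10) = 2804 + 10*(1 + 20) = 2804 + 10*21 = 2804 + 210 = 3014)
X(V(7, -44))/9045825 = 3014/9045825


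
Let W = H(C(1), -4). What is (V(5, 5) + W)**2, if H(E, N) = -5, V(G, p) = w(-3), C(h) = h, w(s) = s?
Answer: 64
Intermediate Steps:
V(G, p) = -3
W = -5
(V(5, 5) + W)**2 = (-3 - 5)**2 = (-8)**2 = 64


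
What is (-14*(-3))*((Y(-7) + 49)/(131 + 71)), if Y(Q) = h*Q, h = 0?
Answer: 1029/101 ≈ 10.188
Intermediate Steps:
Y(Q) = 0 (Y(Q) = 0*Q = 0)
(-14*(-3))*((Y(-7) + 49)/(131 + 71)) = (-14*(-3))*((0 + 49)/(131 + 71)) = 42*(49/202) = 1029/101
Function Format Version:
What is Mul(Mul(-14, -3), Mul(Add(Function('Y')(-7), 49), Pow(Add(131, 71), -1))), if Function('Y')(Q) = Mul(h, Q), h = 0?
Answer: Rational(1029, 101) ≈ 10.188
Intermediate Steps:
Function('Y')(Q) = 0 (Function('Y')(Q) = Mul(0, Q) = 0)
Mul(Mul(-14, -3), Mul(Add(Function('Y')(-7), 49), Pow(Add(131, 71), -1))) = Mul(Mul(-14, -3), Mul(Add(0, 49), Pow(Add(131, 71), -1))) = Mul(42, Mul(49, Pow(202, -1))) = Mul(42, Mul(49, Rational(1, 202))) = Mul(42, Rational(49, 202)) = Rational(1029, 101)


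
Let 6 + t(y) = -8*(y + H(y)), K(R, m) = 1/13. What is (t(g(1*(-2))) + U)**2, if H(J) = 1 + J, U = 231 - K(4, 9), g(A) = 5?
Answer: 3168400/169 ≈ 18748.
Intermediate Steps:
K(R, m) = 1/13 (K(R, m) = 1*(1/13) = 1/13)
U = 3002/13 (U = 231 - 1*1/13 = 231 - 1/13 = 3002/13 ≈ 230.92)
t(y) = -14 - 16*y (t(y) = -6 - 8*(y + (1 + y)) = -6 - 8*(1 + 2*y) = -6 + (-8 - 16*y) = -14 - 16*y)
(t(g(1*(-2))) + U)**2 = ((-14 - 16*5) + 3002/13)**2 = ((-14 - 80) + 3002/13)**2 = (-94 + 3002/13)**2 = (1780/13)**2 = 3168400/169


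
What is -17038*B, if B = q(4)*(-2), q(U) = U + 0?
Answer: 136304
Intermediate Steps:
q(U) = U
B = -8 (B = 4*(-2) = -8)
-17038*B = -17038*(-8) = 136304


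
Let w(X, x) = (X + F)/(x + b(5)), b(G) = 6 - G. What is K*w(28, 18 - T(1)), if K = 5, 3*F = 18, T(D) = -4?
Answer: 170/23 ≈ 7.3913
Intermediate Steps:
F = 6 (F = (1/3)*18 = 6)
w(X, x) = (6 + X)/(1 + x) (w(X, x) = (X + 6)/(x + (6 - 1*5)) = (6 + X)/(x + (6 - 5)) = (6 + X)/(x + 1) = (6 + X)/(1 + x))
K*w(28, 18 - T(1)) = 5*((6 + 28)/(1 + (18 - 1*(-4)))) = 5*(34/(1 + (18 + 4))) = 5*(34/(1 + 22)) = 5*(34/23) = 170/23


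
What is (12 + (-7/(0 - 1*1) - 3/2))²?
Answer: 1225/4 ≈ 306.25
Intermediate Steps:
(12 + (-7/(0 - 1*1) - 3/2))² = (12 + (-7/(0 - 1) - 3*½))² = (12 + (-7/(-1) - 3/2))² = (12 + (-7*(-1) - 3/2))² = (12 + (7 - 3/2))² = (12 + 11/2)² = (35/2)² = 1225/4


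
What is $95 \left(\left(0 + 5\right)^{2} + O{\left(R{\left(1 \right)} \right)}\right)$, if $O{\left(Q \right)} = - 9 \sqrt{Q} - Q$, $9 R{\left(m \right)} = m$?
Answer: $\frac{18715}{9} \approx 2079.4$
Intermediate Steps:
$R{\left(m \right)} = \frac{m}{9}$
$O{\left(Q \right)} = - Q - 9 \sqrt{Q}$
$95 \left(\left(0 + 5\right)^{2} + O{\left(R{\left(1 \right)} \right)}\right) = 95 \left(\left(0 + 5\right)^{2} - \left(3 + \frac{1}{9}\right)\right) = 95 \left(5^{2} - \left(\frac{1}{9} + \frac{9}{3}\right)\right) = 95 \left(25 - \frac{28}{9}\right) = 95 \cdot \frac{197}{9} = \frac{18715}{9}$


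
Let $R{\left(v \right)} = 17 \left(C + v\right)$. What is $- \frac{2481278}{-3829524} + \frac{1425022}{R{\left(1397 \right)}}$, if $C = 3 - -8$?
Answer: $\frac{689568477467}{11457935808} \approx 60.183$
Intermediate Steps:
$C = 11$ ($C = 3 + 8 = 11$)
$R{\left(v \right)} = 187 + 17 v$ ($R{\left(v \right)} = 17 \left(11 + v\right) = 187 + 17 v$)
$- \frac{2481278}{-3829524} + \frac{1425022}{R{\left(1397 \right)}} = - \frac{2481278}{-3829524} + \frac{1425022}{187 + 17 \cdot 1397} = \left(-2481278\right) \left(- \frac{1}{3829524}\right) + \frac{1425022}{187 + 23749} = \frac{1240639}{1914762} + \frac{1425022}{23936} = \frac{1240639}{1914762} + 1425022 \cdot \frac{1}{23936} = \frac{1240639}{1914762} + \frac{712511}{11968} = \frac{689568477467}{11457935808}$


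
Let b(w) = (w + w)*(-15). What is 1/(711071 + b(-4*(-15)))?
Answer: 1/709271 ≈ 1.4099e-6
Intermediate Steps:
b(w) = -30*w (b(w) = (2*w)*(-15) = -30*w)
1/(711071 + b(-4*(-15))) = 1/(711071 - (-120)*(-15)) = 1/(711071 - 30*60) = 1/(711071 - 1800) = 1/709271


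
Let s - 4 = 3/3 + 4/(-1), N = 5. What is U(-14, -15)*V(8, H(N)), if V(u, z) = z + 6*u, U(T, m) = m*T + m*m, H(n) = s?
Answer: 21315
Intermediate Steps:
s = 1 (s = 4 + (3/3 + 4/(-1)) = 4 + (3*(⅓) + 4*(-1)) = 4 + (1 - 4) = 4 - 3 = 1)
H(n) = 1
U(T, m) = m² + T*m (U(T, m) = T*m + m² = m² + T*m)
U(-14, -15)*V(8, H(N)) = (-15*(-14 - 15))*(1 + 6*8) = (-15*(-29))*(1 + 48) = 435*49 = 21315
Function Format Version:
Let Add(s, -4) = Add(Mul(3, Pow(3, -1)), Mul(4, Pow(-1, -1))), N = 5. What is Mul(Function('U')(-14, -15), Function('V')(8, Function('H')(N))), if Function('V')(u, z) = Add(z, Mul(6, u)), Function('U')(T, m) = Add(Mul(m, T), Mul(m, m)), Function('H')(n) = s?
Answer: 21315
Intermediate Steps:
s = 1 (s = Add(4, Add(Mul(3, Pow(3, -1)), Mul(4, Pow(-1, -1)))) = Add(4, Add(Mul(3, Rational(1, 3)), Mul(4, -1))) = Add(4, Add(1, -4)) = Add(4, -3) = 1)
Function('H')(n) = 1
Function('U')(T, m) = Add(Pow(m, 2), Mul(T, m)) (Function('U')(T, m) = Add(Mul(T, m), Pow(m, 2)) = Add(Pow(m, 2), Mul(T, m)))
Mul(Function('U')(-14, -15), Function('V')(8, Function('H')(N))) = Mul(Mul(-15, Add(-14, -15)), Add(1, Mul(6, 8))) = Mul(Mul(-15, -29), Add(1, 48)) = Mul(435, 49) = 21315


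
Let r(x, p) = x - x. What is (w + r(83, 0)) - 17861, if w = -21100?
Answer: -38961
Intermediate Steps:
r(x, p) = 0
(w + r(83, 0)) - 17861 = (-21100 + 0) - 17861 = -21100 - 17861 = -38961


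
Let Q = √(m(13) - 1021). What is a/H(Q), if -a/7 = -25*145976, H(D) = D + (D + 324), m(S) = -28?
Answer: 295601400/3899 - 1824700*I*√1049/3899 ≈ 75815.0 - 15157.0*I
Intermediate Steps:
Q = I*√1049 (Q = √(-28 - 1021) = √(-1049) = I*√1049 ≈ 32.388*I)
H(D) = 324 + 2*D (H(D) = D + (324 + D) = 324 + 2*D)
a = 25545800 (a = -(-175)*145976 = -7*(-3649400) = 25545800)
a/H(Q) = 25545800/(324 + 2*(I*√1049)) = 25545800/(324 + 2*I*√1049)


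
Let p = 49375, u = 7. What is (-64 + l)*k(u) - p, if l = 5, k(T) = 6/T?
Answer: -345979/7 ≈ -49426.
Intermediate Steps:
(-64 + l)*k(u) - p = (-64 + 5)*(6/7) - 1*49375 = -354/7 - 49375 = -345979/7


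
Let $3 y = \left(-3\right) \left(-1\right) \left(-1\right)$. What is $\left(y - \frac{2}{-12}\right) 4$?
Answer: $- \frac{10}{3} \approx -3.3333$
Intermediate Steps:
$y = -1$ ($y = \frac{\left(-3\right) \left(-1\right) \left(-1\right)}{3} = \frac{3 \left(-1\right)}{3} = \frac{1}{3} \left(-3\right) = -1$)
$\left(y - \frac{2}{-12}\right) 4 = \left(-1 - \frac{2}{-12}\right) 4 = \left(-1 - - \frac{1}{6}\right) 4 = \left(-1 + \frac{1}{6}\right) 4 = \left(- \frac{5}{6}\right) 4 = - \frac{10}{3}$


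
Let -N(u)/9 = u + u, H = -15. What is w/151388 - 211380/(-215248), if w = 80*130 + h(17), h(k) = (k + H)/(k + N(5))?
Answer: 156215294889/148673461772 ≈ 1.0507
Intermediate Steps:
N(u) = -18*u (N(u) = -9*(u + u) = -18*u)
h(k) = (-15 + k)/(-90 + k) (h(k) = (k - 15)/(k - 18*5) = (-15 + k)/(k - 90) = (-15 + k)/(-90 + k))
w = 759198/73 (w = 80*130 + (-15 + 17)/(-90 + 17) = 10400 + 2/(-73) = 10400 - 1/73*2 = 10400 - 2/73 = 759198/73 ≈ 10400.)
w/151388 - 211380/(-215248) = (759198/73)/151388 - 211380/(-215248) = (759198/73)*(1/151388) - 211380*(-1/215248) = 379599/5525662 + 52845/53812 = 156215294889/148673461772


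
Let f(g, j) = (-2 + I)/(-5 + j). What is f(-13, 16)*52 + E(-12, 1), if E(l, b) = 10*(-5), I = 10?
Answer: -134/11 ≈ -12.182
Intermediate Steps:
E(l, b) = -50
f(g, j) = 8/(-5 + j) (f(g, j) = (-2 + 10)/(-5 + j) = 8/(-5 + j))
f(-13, 16)*52 + E(-12, 1) = (8/(-5 + 16))*52 - 50 = (8/11)*52 - 50 = 416/11 - 50 = -134/11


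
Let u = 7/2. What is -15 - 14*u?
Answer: -64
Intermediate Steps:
u = 7/2 (u = 7*(½) = 7/2 ≈ 3.5000)
-15 - 14*u = -15 - 14*7/2 = -15 - 49 = -64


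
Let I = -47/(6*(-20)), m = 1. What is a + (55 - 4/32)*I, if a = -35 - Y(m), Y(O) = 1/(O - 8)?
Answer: -89809/6720 ≈ -13.364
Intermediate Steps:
Y(O) = 1/(-8 + O)
I = 47/120 (I = -47/(-120) = -47*(-1/120) = 47/120 ≈ 0.39167)
a = -244/7 (a = -35 - 1/(-8 + 1) = -35 - 1/(-7) = -35 - 1*(-1/7) = -35 + 1/7 = -244/7 ≈ -34.857)
a + (55 - 4/32)*I = -244/7 + (55 - 4/32)*(47/120) = -244/7 + (55 - 4*1/32)*(47/120) = -244/7 + (55 - 1/8)*(47/120) = -244/7 + (439/8)*(47/120) = -244/7 + 20633/960 = -89809/6720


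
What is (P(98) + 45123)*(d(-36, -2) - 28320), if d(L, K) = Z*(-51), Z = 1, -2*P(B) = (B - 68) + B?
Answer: -1278368889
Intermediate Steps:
P(B) = 34 - B (P(B) = -((B - 68) + B)/2 = -((-68 + B) + B)/2 = -(-68 + 2*B)/2 = 34 - B)
d(L, K) = -51 (d(L, K) = 1*(-51) = -51)
(P(98) + 45123)*(d(-36, -2) - 28320) = ((34 - 1*98) + 45123)*(-51 - 28320) = ((34 - 98) + 45123)*(-28371) = (-64 + 45123)*(-28371) = 45059*(-28371) = -1278368889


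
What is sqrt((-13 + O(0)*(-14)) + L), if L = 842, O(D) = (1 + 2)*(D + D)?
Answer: sqrt(829) ≈ 28.792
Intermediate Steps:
O(D) = 6*D (O(D) = 3*(2*D) = 6*D)
sqrt((-13 + O(0)*(-14)) + L) = sqrt((-13 + (6*0)*(-14)) + 842) = sqrt((-13 + 0*(-14)) + 842) = sqrt((-13 + 0) + 842) = sqrt(-13 + 842) = sqrt(829)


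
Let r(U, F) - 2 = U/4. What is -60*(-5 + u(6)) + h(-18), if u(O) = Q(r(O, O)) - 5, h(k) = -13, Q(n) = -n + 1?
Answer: 737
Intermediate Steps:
r(U, F) = 2 + U/4
Q(n) = 1 - n
u(O) = -6 - O/4 (u(O) = (1 - (2 + O/4)) - 5 = (1 + (-2 - O/4)) - 5 = (-1 - O/4) - 5 = -6 - O/4)
-60*(-5 + u(6)) + h(-18) = -60*(-5 + (-6 - ¼*6)) - 13 = -60*(-5 + (-6 - 3/2)) - 13 = -60*(-5 - 15/2) - 13 = -60*(-25)/2 - 13 = -12*(-125/2) - 13 = 750 - 13 = 737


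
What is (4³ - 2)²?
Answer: 3844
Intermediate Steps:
(4³ - 2)² = (64 - 2)² = 62² = 3844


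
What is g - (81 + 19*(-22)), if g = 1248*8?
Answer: 10321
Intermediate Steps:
g = 9984
g - (81 + 19*(-22)) = 9984 - (81 + 19*(-22)) = 9984 - (81 - 418) = 9984 - 1*(-337) = 9984 + 337 = 10321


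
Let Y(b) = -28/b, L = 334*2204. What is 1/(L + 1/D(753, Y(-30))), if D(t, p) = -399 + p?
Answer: 5971/4395468041 ≈ 1.3584e-6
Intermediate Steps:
L = 736136
1/(L + 1/D(753, Y(-30))) = 1/(736136 + 1/(-399 - 28/(-30))) = 1/(736136 + 1/(-399 - 28*(-1/30))) = 1/(736136 + 1/(-399 + 14/15)) = 1/(736136 + 1/(-5971/15)) = 1/(736136 - 15/5971) = 1/(4395468041/5971) = 5971/4395468041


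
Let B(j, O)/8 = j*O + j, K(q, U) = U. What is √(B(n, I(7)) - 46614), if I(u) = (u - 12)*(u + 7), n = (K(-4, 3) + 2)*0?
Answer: I*√46614 ≈ 215.9*I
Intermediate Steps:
n = 0 (n = (3 + 2)*0 = 5*0 = 0)
I(u) = (-12 + u)*(7 + u)
B(j, O) = 8*j + 8*O*j (B(j, O) = 8*(j*O + j) = 8*(O*j + j) = 8*(j + O*j) = 8*j + 8*O*j)
√(B(n, I(7)) - 46614) = √(8*0*(1 + (-84 + 7² - 5*7)) - 46614) = √(8*0*(1 + (-84 + 49 - 35)) - 46614) = √(8*0*(1 - 70) - 46614) = √(8*0*(-69) - 46614) = √(0 - 46614) = √(-46614) = I*√46614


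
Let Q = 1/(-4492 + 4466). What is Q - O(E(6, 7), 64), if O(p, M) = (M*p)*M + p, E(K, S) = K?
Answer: -639133/26 ≈ -24582.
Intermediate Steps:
O(p, M) = p + p*M² (O(p, M) = p*M² + p = p + p*M²)
Q = -1/26 (Q = 1/(-26) = -1/26 ≈ -0.038462)
Q - O(E(6, 7), 64) = -1/26 - 6*(1 + 64²) = -1/26 - 6*(1 + 4096) = -1/26 - 6*4097 = -1/26 - 1*24582 = -1/26 - 24582 = -639133/26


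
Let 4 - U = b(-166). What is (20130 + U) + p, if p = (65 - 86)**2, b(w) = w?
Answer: 20741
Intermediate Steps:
U = 170 (U = 4 - 1*(-166) = 4 + 166 = 170)
p = 441 (p = (-21)**2 = 441)
(20130 + U) + p = (20130 + 170) + 441 = 20300 + 441 = 20741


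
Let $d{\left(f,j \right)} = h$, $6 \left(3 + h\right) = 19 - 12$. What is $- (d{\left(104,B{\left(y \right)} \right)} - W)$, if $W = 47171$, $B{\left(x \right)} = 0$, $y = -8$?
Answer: $\frac{283037}{6} \approx 47173.0$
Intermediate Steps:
$h = - \frac{11}{6}$ ($h = -3 + \frac{19 - 12}{6} = -3 + \frac{1}{6} \cdot 7 = -3 + \frac{7}{6} = - \frac{11}{6} \approx -1.8333$)
$d{\left(f,j \right)} = - \frac{11}{6}$
$- (d{\left(104,B{\left(y \right)} \right)} - W) = - (- \frac{11}{6} - 47171) = \left(-1\right) \left(- \frac{283037}{6}\right) = \frac{283037}{6}$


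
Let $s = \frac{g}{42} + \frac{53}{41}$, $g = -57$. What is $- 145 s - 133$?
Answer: $- \frac{70977}{574} \approx -123.65$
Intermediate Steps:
$s = - \frac{37}{574}$ ($s = - \frac{57}{42} + \frac{53}{41} = \left(-57\right) \frac{1}{42} + 53 \cdot \frac{1}{41} = - \frac{19}{14} + \frac{53}{41} = - \frac{37}{574} \approx -0.06446$)
$- 145 s - 133 = \left(-145\right) \left(- \frac{37}{574}\right) - 133 = \frac{5365}{574} - 133 = - \frac{70977}{574}$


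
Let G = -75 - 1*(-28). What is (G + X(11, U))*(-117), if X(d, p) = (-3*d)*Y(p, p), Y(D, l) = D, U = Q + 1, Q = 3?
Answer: 20943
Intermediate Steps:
U = 4 (U = 3 + 1 = 4)
X(d, p) = -3*d*p (X(d, p) = (-3*d)*p = -3*d*p)
G = -47 (G = -75 + 28 = -47)
(G + X(11, U))*(-117) = (-47 - 3*11*4)*(-117) = (-47 - 132)*(-117) = -179*(-117) = 20943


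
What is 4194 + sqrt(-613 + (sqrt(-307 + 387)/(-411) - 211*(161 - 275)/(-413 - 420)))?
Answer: 4194 + sqrt(-1535426179731 - 23280684*sqrt(5))/48909 ≈ 4194.0 + 25.336*I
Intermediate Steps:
4194 + sqrt(-613 + (sqrt(-307 + 387)/(-411) - 211*(161 - 275)/(-413 - 420))) = 4194 + sqrt(-613 + (sqrt(80)*(-1/411) - 211/((-833/(-114))))) = 4194 + sqrt(-613 + ((4*sqrt(5))*(-1/411) - 211/((-833*(-1/114))))) = 4194 + sqrt(-613 + (-4*sqrt(5)/411 - 211/833/114)) = 4194 + sqrt(-613 + (-4*sqrt(5)/411 - 211*114/833)) = 4194 + sqrt(-613 + (-4*sqrt(5)/411 - 24054/833)) = 4194 + sqrt(-613 + (-24054/833 - 4*sqrt(5)/411)) = 4194 + sqrt(-534683/833 - 4*sqrt(5)/411)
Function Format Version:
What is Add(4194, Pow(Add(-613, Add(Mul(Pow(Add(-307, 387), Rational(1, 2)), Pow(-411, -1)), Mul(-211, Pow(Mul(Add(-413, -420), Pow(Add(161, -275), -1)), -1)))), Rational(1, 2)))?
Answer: Add(4194, Mul(Rational(1, 48909), Pow(Add(-1535426179731, Mul(-23280684, Pow(5, Rational(1, 2)))), Rational(1, 2)))) ≈ Add(4194.0, Mul(25.336, I))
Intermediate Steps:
Add(4194, Pow(Add(-613, Add(Mul(Pow(Add(-307, 387), Rational(1, 2)), Pow(-411, -1)), Mul(-211, Pow(Mul(Add(-413, -420), Pow(Add(161, -275), -1)), -1)))), Rational(1, 2))) = Add(4194, Pow(Add(-613, Add(Mul(Pow(80, Rational(1, 2)), Rational(-1, 411)), Mul(-211, Pow(Mul(-833, Pow(-114, -1)), -1)))), Rational(1, 2))) = Add(4194, Pow(Add(-613, Add(Mul(Mul(4, Pow(5, Rational(1, 2))), Rational(-1, 411)), Mul(-211, Pow(Mul(-833, Rational(-1, 114)), -1)))), Rational(1, 2))) = Add(4194, Pow(Add(-613, Add(Mul(Rational(-4, 411), Pow(5, Rational(1, 2))), Mul(-211, Pow(Rational(833, 114), -1)))), Rational(1, 2))) = Add(4194, Pow(Add(-613, Add(Mul(Rational(-4, 411), Pow(5, Rational(1, 2))), Mul(-211, Rational(114, 833)))), Rational(1, 2))) = Add(4194, Pow(Add(-613, Add(Mul(Rational(-4, 411), Pow(5, Rational(1, 2))), Rational(-24054, 833))), Rational(1, 2))) = Add(4194, Pow(Add(-613, Add(Rational(-24054, 833), Mul(Rational(-4, 411), Pow(5, Rational(1, 2))))), Rational(1, 2))) = Add(4194, Pow(Add(Rational(-534683, 833), Mul(Rational(-4, 411), Pow(5, Rational(1, 2)))), Rational(1, 2)))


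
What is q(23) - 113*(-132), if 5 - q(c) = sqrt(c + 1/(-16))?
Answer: 14921 - sqrt(367)/4 ≈ 14916.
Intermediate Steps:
q(c) = 5 - sqrt(-1/16 + c) (q(c) = 5 - sqrt(c + 1/(-16)) = 5 - sqrt(c - 1/16) = 5 - sqrt(-1/16 + c))
q(23) - 113*(-132) = (5 - sqrt(-1 + 16*23)/4) - 113*(-132) = (5 - sqrt(-1 + 368)/4) + 14916 = (5 - sqrt(367)/4) + 14916 = 14921 - sqrt(367)/4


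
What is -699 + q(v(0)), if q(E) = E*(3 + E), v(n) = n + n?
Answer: -699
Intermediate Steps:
v(n) = 2*n
-699 + q(v(0)) = -699 + (2*0)*(3 + 2*0) = -699 + 0*(3 + 0) = -699 + 0*3 = -699 + 0 = -699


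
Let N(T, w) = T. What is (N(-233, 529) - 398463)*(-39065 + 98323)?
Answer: -23625927568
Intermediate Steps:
(N(-233, 529) - 398463)*(-39065 + 98323) = (-233 - 398463)*(-39065 + 98323) = -398696*59258 = -23625927568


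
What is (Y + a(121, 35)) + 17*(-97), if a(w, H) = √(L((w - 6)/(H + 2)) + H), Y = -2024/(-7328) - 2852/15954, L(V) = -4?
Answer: -12048418903/7306932 + √31 ≈ -1643.3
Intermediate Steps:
Y = 711965/7306932 (Y = -2024*(-1/7328) - 2852*1/15954 = 253/916 - 1426/7977 = 711965/7306932 ≈ 0.097437)
a(w, H) = √(-4 + H)
(Y + a(121, 35)) + 17*(-97) = (711965/7306932 + √(-4 + 35)) + 17*(-97) = (711965/7306932 + √31) - 1649 = -12048418903/7306932 + √31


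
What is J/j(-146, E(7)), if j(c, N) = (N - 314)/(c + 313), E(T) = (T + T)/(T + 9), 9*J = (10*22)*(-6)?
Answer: 704/9 ≈ 78.222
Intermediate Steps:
J = -440/3 (J = ((10*22)*(-6))/9 = (220*(-6))/9 = (1/9)*(-1320) = -440/3 ≈ -146.67)
E(T) = 2*T/(9 + T) (E(T) = (2*T)/(9 + T) = 2*T/(9 + T))
j(c, N) = (-314 + N)/(313 + c)
J/j(-146, E(7)) = -440*(313 - 146)/(-314 + 2*7/(9 + 7))/3 = -440*167/(-314 + 2*7/16)/3 = -440*167/(-314 + 2*7*(1/16))/3 = -440*167/(-314 + 7/8)/3 = -440/(3*((1/167)*(-2505/8))) = -440/(3*(-15/8)) = -440/3*(-8/15) = 704/9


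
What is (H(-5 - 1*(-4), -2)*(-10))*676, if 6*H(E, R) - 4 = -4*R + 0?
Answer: -13520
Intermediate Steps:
H(E, R) = 2/3 - 2*R/3 (H(E, R) = 2/3 + (-4*R + 0)/6 = 2/3 + (-4*R)/6 = 2/3 - 2*R/3)
(H(-5 - 1*(-4), -2)*(-10))*676 = ((2/3 - 2/3*(-2))*(-10))*676 = ((2/3 + 4/3)*(-10))*676 = (2*(-10))*676 = -20*676 = -13520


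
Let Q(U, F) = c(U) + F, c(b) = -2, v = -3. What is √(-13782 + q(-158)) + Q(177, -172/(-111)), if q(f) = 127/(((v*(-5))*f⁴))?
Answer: -50/111 + I*√1932516058829295/374460 ≈ -0.45045 + 117.4*I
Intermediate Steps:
q(f) = 127/(15*f⁴) (q(f) = 127/(((-3*(-5))*f⁴)) = 127/((15*f⁴)) = 127*(1/(15*f⁴)) = 127/(15*f⁴))
Q(U, F) = -2 + F
√(-13782 + q(-158)) + Q(177, -172/(-111)) = √(-13782 + (127/15)/(-158)⁴) + (-2 - 172/(-111)) = √(-13782 + (127/15)*(1/623201296)) + (-2 - 172*(-1/111)) = √(-13782 + 127/9348019440) + (-2 + 172/111) = √(-128834403921953/9348019440) - 50/111 = I*√1932516058829295/374460 - 50/111 = -50/111 + I*√1932516058829295/374460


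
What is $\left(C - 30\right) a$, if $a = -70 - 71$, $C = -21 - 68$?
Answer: $16779$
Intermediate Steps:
$C = -89$ ($C = -21 - 68 = -89$)
$a = -141$ ($a = -70 - 71 = -141$)
$\left(C - 30\right) a = \left(-89 - 30\right) \left(-141\right) = \left(-119\right) \left(-141\right) = 16779$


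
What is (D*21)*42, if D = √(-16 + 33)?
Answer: 882*√17 ≈ 3636.6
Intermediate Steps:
D = √17 ≈ 4.1231
(D*21)*42 = (√17*21)*42 = (21*√17)*42 = 882*√17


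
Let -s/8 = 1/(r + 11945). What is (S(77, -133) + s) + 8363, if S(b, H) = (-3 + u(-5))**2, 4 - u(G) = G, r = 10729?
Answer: 95219459/11337 ≈ 8399.0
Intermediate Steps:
u(G) = 4 - G
s = -4/11337 (s = -8/(10729 + 11945) = -8/22674 = -8*1/22674 = -4/11337 ≈ -0.00035283)
S(b, H) = 36 (S(b, H) = (-3 + (4 - 1*(-5)))**2 = (-3 + (4 + 5))**2 = (-3 + 9)**2 = 6**2 = 36)
(S(77, -133) + s) + 8363 = (36 - 4/11337) + 8363 = 408128/11337 + 8363 = 95219459/11337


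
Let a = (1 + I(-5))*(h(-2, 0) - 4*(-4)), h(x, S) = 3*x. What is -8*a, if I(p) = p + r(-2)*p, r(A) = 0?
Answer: 320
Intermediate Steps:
I(p) = p (I(p) = p + 0*p = p + 0 = p)
a = -40 (a = (1 - 5)*(3*(-2) - 4*(-4)) = -4*(-6 - 1*(-16)) = -4*(-6 + 16) = -4*10 = -40)
-8*a = -8*(-40) = 320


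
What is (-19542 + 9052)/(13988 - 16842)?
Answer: 5245/1427 ≈ 3.6755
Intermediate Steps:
(-19542 + 9052)/(13988 - 16842) = -10490/(-2854) = -10490*(-1/2854) = 5245/1427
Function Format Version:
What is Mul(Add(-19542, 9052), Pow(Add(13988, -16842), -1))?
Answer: Rational(5245, 1427) ≈ 3.6755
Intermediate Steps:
Mul(Add(-19542, 9052), Pow(Add(13988, -16842), -1)) = Mul(-10490, Pow(-2854, -1)) = Mul(-10490, Rational(-1, 2854)) = Rational(5245, 1427)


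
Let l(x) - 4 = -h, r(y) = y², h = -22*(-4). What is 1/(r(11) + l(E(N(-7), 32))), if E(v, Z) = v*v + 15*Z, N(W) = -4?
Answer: 1/37 ≈ 0.027027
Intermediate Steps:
h = 88
E(v, Z) = v² + 15*Z
l(x) = -84 (l(x) = 4 - 1*88 = 4 - 88 = -84)
1/(r(11) + l(E(N(-7), 32))) = 1/(11² - 84) = 1/(121 - 84) = 1/37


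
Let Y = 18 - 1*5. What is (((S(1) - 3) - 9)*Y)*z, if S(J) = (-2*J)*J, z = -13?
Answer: 2366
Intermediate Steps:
Y = 13 (Y = 18 - 5 = 13)
S(J) = -2*J²
(((S(1) - 3) - 9)*Y)*z = (((-2*1² - 3) - 9)*13)*(-13) = (((-2*1 - 3) - 9)*13)*(-13) = (((-2 - 3) - 9)*13)*(-13) = ((-5 - 9)*13)*(-13) = -14*13*(-13) = -182*(-13) = 2366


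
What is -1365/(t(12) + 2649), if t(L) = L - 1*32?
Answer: -1365/2629 ≈ -0.51921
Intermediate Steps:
t(L) = -32 + L (t(L) = L - 32 = -32 + L)
-1365/(t(12) + 2649) = -1365/((-32 + 12) + 2649) = -1365/(-20 + 2649) = -1365/2629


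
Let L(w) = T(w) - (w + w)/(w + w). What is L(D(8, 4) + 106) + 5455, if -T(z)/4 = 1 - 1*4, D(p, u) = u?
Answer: 5466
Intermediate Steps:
T(z) = 12 (T(z) = -4*(1 - 1*4) = -4*(1 - 4) = -4*(-3) = 12)
L(w) = 11 (L(w) = 12 - (w + w)/(w + w) = 12 - 2*w/(2*w) = 12 - 2*w*1/(2*w) = 12 - 1*1 = 12 - 1 = 11)
L(D(8, 4) + 106) + 5455 = 11 + 5455 = 5466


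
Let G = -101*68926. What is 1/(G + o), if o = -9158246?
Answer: -1/16119772 ≈ -6.2036e-8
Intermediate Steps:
G = -6961526
1/(G + o) = 1/(-6961526 - 9158246) = 1/(-16119772) = -1/16119772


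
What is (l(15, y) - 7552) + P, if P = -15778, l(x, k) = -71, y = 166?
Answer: -23401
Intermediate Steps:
(l(15, y) - 7552) + P = (-71 - 7552) - 15778 = -7623 - 15778 = -23401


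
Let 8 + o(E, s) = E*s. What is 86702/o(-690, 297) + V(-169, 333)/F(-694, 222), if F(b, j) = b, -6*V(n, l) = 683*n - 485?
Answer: -3014475073/106670229 ≈ -28.260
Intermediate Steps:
V(n, l) = 485/6 - 683*n/6 (V(n, l) = -(683*n - 485)/6 = -(-485 + 683*n)/6 = 485/6 - 683*n/6)
o(E, s) = -8 + E*s
86702/o(-690, 297) + V(-169, 333)/F(-694, 222) = 86702/(-8 - 690*297) + (485/6 - 683/6*(-169))/(-694) = 86702/(-8 - 204930) + (485/6 + 115427/6)*(-1/694) = 86702/(-204938) + (57956/3)*(-1/694) = 86702*(-1/204938) - 28978/1041 = -43351/102469 - 28978/1041 = -3014475073/106670229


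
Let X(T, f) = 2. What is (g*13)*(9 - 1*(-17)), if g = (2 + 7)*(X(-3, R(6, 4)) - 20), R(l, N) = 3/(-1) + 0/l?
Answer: -54756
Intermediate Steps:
R(l, N) = -3 (R(l, N) = 3*(-1) + 0 = -3 + 0 = -3)
g = -162 (g = (2 + 7)*(2 - 20) = 9*(-18) = -162)
(g*13)*(9 - 1*(-17)) = (-162*13)*(9 - 1*(-17)) = -2106*(9 + 17) = -2106*26 = -54756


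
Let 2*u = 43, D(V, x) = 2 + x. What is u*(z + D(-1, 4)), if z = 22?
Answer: 602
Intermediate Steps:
u = 43/2 (u = (½)*43 = 43/2 ≈ 21.500)
u*(z + D(-1, 4)) = 43*(22 + (2 + 4))/2 = 43*(22 + 6)/2 = (43/2)*28 = 602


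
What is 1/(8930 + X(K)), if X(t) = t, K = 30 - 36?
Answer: 1/8924 ≈ 0.00011206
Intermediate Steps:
K = -6
1/(8930 + X(K)) = 1/(8930 - 6) = 1/8924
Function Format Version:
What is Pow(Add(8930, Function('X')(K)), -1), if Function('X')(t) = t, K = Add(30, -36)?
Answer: Rational(1, 8924) ≈ 0.00011206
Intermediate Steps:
K = -6
Pow(Add(8930, Function('X')(K)), -1) = Pow(Add(8930, -6), -1) = Pow(8924, -1) = Rational(1, 8924)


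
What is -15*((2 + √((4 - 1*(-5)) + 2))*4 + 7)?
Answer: -225 - 60*√11 ≈ -424.00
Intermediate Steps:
-15*((2 + √((4 - 1*(-5)) + 2))*4 + 7) = -15*((2 + √((4 + 5) + 2))*4 + 7) = -15*((2 + √(9 + 2))*4 + 7) = -15*((2 + √11)*4 + 7) = -15*((8 + 4*√11) + 7) = -15*(15 + 4*√11) = -225 - 60*√11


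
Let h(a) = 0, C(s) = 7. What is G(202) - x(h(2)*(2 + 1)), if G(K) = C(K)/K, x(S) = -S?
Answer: 7/202 ≈ 0.034653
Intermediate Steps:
G(K) = 7/K
G(202) - x(h(2)*(2 + 1)) = 7/202 - (-1)*0*(2 + 1) = 7*(1/202) - (-1)*0*3 = 7/202 - (-1)*0 = 7/202 - 1*0 = 7/202 + 0 = 7/202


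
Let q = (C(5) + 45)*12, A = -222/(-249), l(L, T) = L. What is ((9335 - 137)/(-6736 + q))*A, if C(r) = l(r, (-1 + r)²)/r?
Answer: -170163/128318 ≈ -1.3261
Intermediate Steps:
C(r) = 1 (C(r) = r/r = 1)
A = 74/83 (A = -222*(-1/249) = 74/83 ≈ 0.89157)
q = 552 (q = (1 + 45)*12 = 46*12 = 552)
((9335 - 137)/(-6736 + q))*A = ((9335 - 137)/(-6736 + 552))*(74/83) = (9198/(-6184))*(74/83) = (9198*(-1/6184))*(74/83) = -4599/3092*74/83 = -170163/128318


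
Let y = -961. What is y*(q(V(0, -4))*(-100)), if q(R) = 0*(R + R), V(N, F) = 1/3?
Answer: 0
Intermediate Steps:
V(N, F) = 1/3
q(R) = 0 (q(R) = 0*(2*R) = 0)
y*(q(V(0, -4))*(-100)) = -0*(-100) = -961*0 = 0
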